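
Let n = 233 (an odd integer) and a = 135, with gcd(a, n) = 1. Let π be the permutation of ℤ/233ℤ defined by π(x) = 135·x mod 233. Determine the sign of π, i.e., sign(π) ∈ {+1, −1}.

Start at x=4: 4 → 74 → 204 → 46 → 152 → 16 → 63 → … (one orbit).
Cycle type of π: 29×8 + 1; total 9 cycles.
n − c = 233 − 9 = 224; sign = (−1)^224 = +1.

+1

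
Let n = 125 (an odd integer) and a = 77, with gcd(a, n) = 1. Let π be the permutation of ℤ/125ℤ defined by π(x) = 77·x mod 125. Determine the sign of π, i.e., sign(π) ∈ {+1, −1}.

Trace 84: π^k(84) = [84, 93, 36, 22, 69, 63, 101] for k=0..6.
Decompose π into cycles: lengths [100, 20, 4, 1] (4 cycles, including the fixed point 0).
Σ(ℓ_i−1) = 125−4 = 121; sign = (−1)^121 = -1.
(77|125)_J = -1 (Zolotarev's lemma cross-check).

-1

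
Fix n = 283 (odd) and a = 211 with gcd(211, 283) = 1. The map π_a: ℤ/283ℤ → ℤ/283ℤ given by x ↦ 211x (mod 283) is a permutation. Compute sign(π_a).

+1

Start at x=36: 36 → 238 → 127 → 195 → 110 → 4 → 278 → … (one orbit).
Decompose π into cycles: lengths [141, 141, 1] (3 cycles, including the fixed point 0).
3 cycles on 283: each ℓ→(−1)^(ℓ−1), product (−1)^280 = +1.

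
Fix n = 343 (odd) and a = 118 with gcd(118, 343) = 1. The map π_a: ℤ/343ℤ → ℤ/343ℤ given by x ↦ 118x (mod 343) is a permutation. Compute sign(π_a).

Orbit of 50 under x↦118x: [50, 69, 253, 13, 162, 251, 120]… (length divides ord_343(118)).
π_118 has 10 disjoint cycles with lengths [98, 98, 98, 14, 14, 14, 2, 2, 2, 1] on {0,…,342}.
n − c = 343 − 10 = 333; sign = (−1)^333 = -1.
Zolotarev: (118|343) = -1, matching the cycle-count sign.

-1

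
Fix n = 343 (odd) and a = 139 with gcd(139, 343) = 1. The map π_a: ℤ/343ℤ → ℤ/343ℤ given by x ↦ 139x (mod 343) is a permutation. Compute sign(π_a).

Trace 106: π^k(106) = [106, 328, 316, 20, 36, 202, 295] for k=0..6.
Decompose π into cycles: lengths [98, 98, 98, 14, 14, 14, 2, 2, 2, 1] (10 cycles, including the fixed point 0).
Σ(ℓ_i−1) = 343−10 = 333; sign = (−1)^333 = -1.
Check: (139/343) = -1 by Zolotarev.

-1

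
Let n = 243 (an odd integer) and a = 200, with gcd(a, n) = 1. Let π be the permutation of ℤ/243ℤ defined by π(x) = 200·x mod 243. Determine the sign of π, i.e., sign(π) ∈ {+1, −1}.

-1

Trace 124: π^k(124) = [124, 14, 127, 128, 85, 233, 187] for k=0..6.
Decompose π into cycles: lengths [162, 54, 18, 6, 2, 1] (6 cycles, including the fixed point 0).
243 − 6 = 237 transpositions; sign(π) = (−1)^237 = -1.
The Jacobi symbol (200|243) = -1 (Zolotarev) agrees.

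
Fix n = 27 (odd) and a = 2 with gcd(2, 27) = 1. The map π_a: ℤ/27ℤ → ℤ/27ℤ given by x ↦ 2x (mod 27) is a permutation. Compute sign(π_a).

Orbit of 13 under x↦2x: [13, 26, 25, 23, 19, 11, 22]… (length divides ord_27(2)).
4 cycles of lengths [18, 6, 2, 1].
Σ(ℓ_i−1) = 27−4 = 23; sign = (−1)^23 = -1.
The Jacobi symbol (2|27) = -1 (Zolotarev) agrees.

-1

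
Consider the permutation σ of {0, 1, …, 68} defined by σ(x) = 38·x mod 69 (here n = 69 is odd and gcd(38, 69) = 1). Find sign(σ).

+1

Orbit of 55 under x↦38x: [55, 20, 1, 38, 64, 17, 25]… (length divides ord_69(38)).
5 cycles of lengths [22, 22, 22, 2, 1].
With 5 cycles on 69 points, sign = (−1)^{69−5} = +1.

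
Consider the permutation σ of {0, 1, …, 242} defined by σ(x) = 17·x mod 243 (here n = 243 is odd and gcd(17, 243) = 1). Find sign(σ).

Orbit of 217 under x↦17x: [217, 44, 19, 80, 145, 35, 109]… (length divides ord_243(17)).
π_17 has 14 disjoint cycles with lengths [54, 54, 54, 18, 18, 18, 6, 6, 6, 2, 2, 2, 2, 1] on {0,…,242}.
sign(π) = (−1)^{n − #cycles} = (−1)^{243−14} = (−1)^229 = -1.
Zolotarev: (17|243) = -1, matching the cycle-count sign.

-1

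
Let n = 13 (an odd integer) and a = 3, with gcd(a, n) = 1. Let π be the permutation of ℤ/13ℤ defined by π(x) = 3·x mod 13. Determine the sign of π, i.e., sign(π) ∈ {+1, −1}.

Orbit of 1 under x↦3x: [1, 3, 9]… (length divides ord_13(3)).
Decompose π into cycles: lengths [3, 3, 3, 3, 1] (5 cycles, including the fixed point 0).
5 cycles on 13: each ℓ→(−1)^(ℓ−1), product (−1)^8 = +1.

+1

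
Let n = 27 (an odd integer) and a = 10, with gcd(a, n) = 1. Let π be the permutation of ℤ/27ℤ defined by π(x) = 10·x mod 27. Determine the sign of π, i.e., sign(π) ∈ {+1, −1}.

+1

Trace 19: π^k(19) = [19, 1, 10] for k=0..2.
15 cycles of lengths [3, 3, 3, 3, 3, 3, 1, 1, 1, 1, 1, 1, 1, 1, 1].
27 − 15 = 12 transpositions; sign(π) = (−1)^12 = +1.
Check: (10/27) = +1 by Zolotarev.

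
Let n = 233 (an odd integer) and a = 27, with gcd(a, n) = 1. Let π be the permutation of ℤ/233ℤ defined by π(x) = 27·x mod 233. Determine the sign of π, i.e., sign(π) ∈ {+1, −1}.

Orbit of 66 under x↦27x: [66, 151, 116, 103, 218, 61, 16]… (length divides ord_233(27)).
Decompose π into cycles: lengths [232, 1] (2 cycles, including the fixed point 0).
Σ(ℓ_i−1) = 233−2 = 231; sign = (−1)^231 = -1.
Via Zolotarev, sign(π_{27}) = (27|233) = -1.

-1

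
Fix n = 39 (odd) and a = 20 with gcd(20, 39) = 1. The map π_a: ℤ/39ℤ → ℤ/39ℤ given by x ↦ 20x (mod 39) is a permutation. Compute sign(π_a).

+1

Trace 4: π^k(4) = [4, 2, 1, 20, 10, 5, 22] for k=0..6.
Decompose π into cycles: lengths [12, 12, 12, 2, 1] (5 cycles, including the fixed point 0).
5 cycles on 39: each ℓ→(−1)^(ℓ−1), product (−1)^34 = +1.
Zolotarev: (20|39) = +1, matching the cycle-count sign.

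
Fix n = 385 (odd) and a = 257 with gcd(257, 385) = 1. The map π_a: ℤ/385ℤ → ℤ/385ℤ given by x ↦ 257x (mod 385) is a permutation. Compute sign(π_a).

Trace 192: π^k(192) = [192, 64, 278, 221, 202, 324, 108] for k=0..6.
Decompose π into cycles: lengths [60, 60, 60, 60, 30, 30, 20, 20, 12, 12, 6, 5, 5, 4, 1] (15 cycles, including the fixed point 0).
385 − 15 = 370 transpositions; sign(π) = (−1)^370 = +1.
Via Zolotarev, sign(π_{257}) = (257|385) = +1.

+1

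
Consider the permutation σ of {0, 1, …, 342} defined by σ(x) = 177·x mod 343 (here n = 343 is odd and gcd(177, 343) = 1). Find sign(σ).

Start at x=67: 67 → 197 → 226 → 214 → 148 → 128 → 18 → … (one orbit).
Decompose π into cycles: lengths [21, 21, 21, 21, 21, 21, 21, 21, 21, 21, 21, 21, 21, 21, 3, 3, 3, 3, 3, 3, 3, 3, 3, 3, 3, 3, 3, 3, 3, 3, 1] (31 cycles, including the fixed point 0).
n − c = 343 − 31 = 312; sign = (−1)^312 = +1.
Zolotarev: (177|343) = +1, matching the cycle-count sign.

+1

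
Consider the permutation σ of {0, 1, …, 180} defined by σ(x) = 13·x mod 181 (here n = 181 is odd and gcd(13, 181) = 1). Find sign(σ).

Start at x=170: 170 → 38 → 132 → 87 → 45 → 42 → 3 → … (one orbit).
The orbit structure of x ↦ 13x mod 181: 5 orbits of sizes [45, 45, 45, 45, 1].
With 5 cycles on 181 points, sign = (−1)^{181−5} = +1.
Via Zolotarev, sign(π_{13}) = (13|181) = +1.

+1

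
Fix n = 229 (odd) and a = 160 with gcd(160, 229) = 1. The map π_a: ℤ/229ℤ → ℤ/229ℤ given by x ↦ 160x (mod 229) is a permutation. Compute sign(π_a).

Start at x=144: 144 → 140 → 187 → 150 → 184 → 128 → 99 → … (one orbit).
2 cycles of lengths [228, 1].
Σ(ℓ_i−1) = 229−2 = 227; sign = (−1)^227 = -1.
The Jacobi symbol (160|229) = -1 (Zolotarev) agrees.

-1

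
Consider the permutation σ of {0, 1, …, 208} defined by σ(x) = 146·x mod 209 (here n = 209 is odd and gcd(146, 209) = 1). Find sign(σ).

Trace 163: π^k(163) = [163, 181, 92, 56, 25, 97, 159] for k=0..6.
Cycle lengths of π_146 on ℤ/209ℤ: [90, 90, 18, 5, 5, 1]; 6 cycles in total.
sign(π) = (−1)^{n − #cycles} = (−1)^{209−6} = (−1)^203 = -1.
(146|209)_J = -1 (Zolotarev's lemma cross-check).

-1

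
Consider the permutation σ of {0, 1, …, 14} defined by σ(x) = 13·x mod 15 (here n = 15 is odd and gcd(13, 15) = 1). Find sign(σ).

-1

Trace 7: π^k(7) = [7, 1, 13, 4] for k=0..3.
Cycle type of π: 4×3 + 1×3; total 6 cycles.
n − c = 15 − 6 = 9; sign = (−1)^9 = -1.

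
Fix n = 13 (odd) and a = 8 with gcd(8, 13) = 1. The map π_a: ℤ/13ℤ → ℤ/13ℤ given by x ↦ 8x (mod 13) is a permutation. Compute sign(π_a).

-1

Start at x=12: 12 → 5 → 1 → 8 → 12 (one orbit).
Cycle lengths of π_8 on ℤ/13ℤ: [4, 4, 4, 1]; 4 cycles in total.
n − c = 13 − 4 = 9; sign = (−1)^9 = -1.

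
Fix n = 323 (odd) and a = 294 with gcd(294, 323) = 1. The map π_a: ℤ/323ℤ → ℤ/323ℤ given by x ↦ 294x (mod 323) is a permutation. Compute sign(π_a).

Orbit of 313 under x↦294x: [313, 290, 311, 25, 244, 30, 99]… (length divides ord_323(294)).
Cycle type of π: 144×2 + 16 + 9×2 + 1; total 6 cycles.
323 − 6 = 317 transpositions; sign(π) = (−1)^317 = -1.
The Jacobi symbol (294|323) = -1 (Zolotarev) agrees.

-1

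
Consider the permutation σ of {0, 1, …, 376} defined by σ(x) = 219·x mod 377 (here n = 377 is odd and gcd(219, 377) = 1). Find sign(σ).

-1

Start at x=373: 373 → 255 → 49 → 175 → 248 → 24 → 355 → … (one orbit).
Cycle type of π: 84×4 + 12 + 7×4 + 1; total 10 cycles.
n − c = 377 − 10 = 367; sign = (−1)^367 = -1.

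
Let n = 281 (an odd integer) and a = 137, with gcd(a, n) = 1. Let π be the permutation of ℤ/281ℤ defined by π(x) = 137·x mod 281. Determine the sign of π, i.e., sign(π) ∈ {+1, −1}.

+1

Trace 209: π^k(209) = [209, 252, 242, 277, 14, 232, 31] for k=0..6.
Cycle type of π: 140×2 + 1; total 3 cycles.
Σ(ℓ_i−1) = 281−3 = 278; sign = (−1)^278 = +1.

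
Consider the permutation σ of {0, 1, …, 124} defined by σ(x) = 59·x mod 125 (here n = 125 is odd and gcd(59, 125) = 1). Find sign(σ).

Start at x=96: 96 → 39 → 51 → 9 → 31 → 79 → 36 → … (one orbit).
Cycle type of π: 50×2 + 10×2 + 2×2 + 1; total 7 cycles.
Σ(ℓ_i−1) = 125−7 = 118; sign = (−1)^118 = +1.

+1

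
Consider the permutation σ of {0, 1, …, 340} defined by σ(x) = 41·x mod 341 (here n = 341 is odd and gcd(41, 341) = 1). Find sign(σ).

-1

Start at x=1: 1 → 41 → 317 → 39 → 235 → 87 → 157 → … (one orbit).
Cycle type of π: 30×10 + 15×2 + 10 + 1; total 14 cycles.
341 − 14 = 327 transpositions; sign(π) = (−1)^327 = -1.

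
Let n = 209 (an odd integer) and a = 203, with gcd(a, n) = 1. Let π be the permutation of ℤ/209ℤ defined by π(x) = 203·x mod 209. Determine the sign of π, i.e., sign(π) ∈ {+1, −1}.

-1

Orbit of 53 under x↦203x: [53, 100, 27, 47, 136, 20, 89]… (length divides ord_209(203)).
Decompose π into cycles: lengths [90, 90, 18, 5, 5, 1] (6 cycles, including the fixed point 0).
n − c = 209 − 6 = 203; sign = (−1)^203 = -1.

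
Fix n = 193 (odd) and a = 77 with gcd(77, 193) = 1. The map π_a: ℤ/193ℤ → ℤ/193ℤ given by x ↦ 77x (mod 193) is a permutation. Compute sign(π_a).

Start at x=187: 187 → 117 → 131 → 51 → 67 → 141 → 49 → … (one orbit).
The orbit structure of x ↦ 77x mod 193: 2 orbits of sizes [192, 1].
2 cycles on 193: each ℓ→(−1)^(ℓ−1), product (−1)^191 = -1.
(77|193)_J = -1 (Zolotarev's lemma cross-check).

-1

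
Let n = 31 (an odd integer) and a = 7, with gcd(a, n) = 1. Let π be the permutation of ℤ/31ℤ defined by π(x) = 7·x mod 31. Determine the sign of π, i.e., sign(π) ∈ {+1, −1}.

Trace 20: π^k(20) = [20, 16, 19, 9, 1, 7, 18] for k=0..6.
3 cycles of lengths [15, 15, 1].
3 cycles on 31: each ℓ→(−1)^(ℓ−1), product (−1)^28 = +1.
Via Zolotarev, sign(π_{7}) = (7|31) = +1.

+1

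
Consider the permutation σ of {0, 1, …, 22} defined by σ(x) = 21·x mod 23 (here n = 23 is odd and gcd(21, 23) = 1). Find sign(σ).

-1

Orbit of 7 under x↦21x: [7, 9, 5, 13, 20, 6, 11]… (length divides ord_23(21)).
The orbit structure of x ↦ 21x mod 23: 2 orbits of sizes [22, 1].
sign(π) = (−1)^{n − #cycles} = (−1)^{23−2} = (−1)^21 = -1.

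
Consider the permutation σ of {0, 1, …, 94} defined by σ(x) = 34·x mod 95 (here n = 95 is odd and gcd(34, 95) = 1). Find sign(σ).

Trace 14: π^k(14) = [14, 1, 34, 16, 69, 66, 59] for k=0..6.
Cycle lengths of π_34 on ℤ/95ℤ: [18, 18, 18, 18, 18, 2, 2, 1]; 8 cycles in total.
95 − 8 = 87 transpositions; sign(π) = (−1)^87 = -1.
(34|95)_J = -1 (Zolotarev's lemma cross-check).

-1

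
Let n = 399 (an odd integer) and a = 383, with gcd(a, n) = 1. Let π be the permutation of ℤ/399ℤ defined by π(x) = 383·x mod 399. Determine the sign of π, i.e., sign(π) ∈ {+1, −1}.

Orbit of 16 under x↦383x: [16, 143, 106, 299, 4, 335, 226]… (length divides ord_399(383)).
The orbit structure of x ↦ 383x mod 399: 26 orbits of sizes [18, 18, 18, 18, 18, 18, 18, 18, 18, 18, 18, 18, 18, 18, 18, 18, 18, 18, 18, 18, 18, 6, 6, 6, 2, 1].
n − c = 399 − 26 = 373; sign = (−1)^373 = -1.

-1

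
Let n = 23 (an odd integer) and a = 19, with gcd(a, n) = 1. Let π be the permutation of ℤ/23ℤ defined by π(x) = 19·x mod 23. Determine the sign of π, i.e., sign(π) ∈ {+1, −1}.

Orbit of 15 under x↦19x: [15, 9, 10, 6, 22, 4, 7]… (length divides ord_23(19)).
Cycle lengths of π_19 on ℤ/23ℤ: [22, 1]; 2 cycles in total.
2 cycles on 23: each ℓ→(−1)^(ℓ−1), product (−1)^21 = -1.
Zolotarev: (19|23) = -1, matching the cycle-count sign.

-1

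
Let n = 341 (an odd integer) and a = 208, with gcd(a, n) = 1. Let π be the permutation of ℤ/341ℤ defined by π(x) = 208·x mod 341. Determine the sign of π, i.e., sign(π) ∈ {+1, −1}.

+1

Start at x=153: 153 → 111 → 241 → 1 → 208 → 298 → 263 → … (one orbit).
Cycle lengths of π_208 on ℤ/341ℤ: [30, 30, 30, 30, 30, 30, 30, 30, 30, 30, 30, 2, 2, 2, 2, 2, 1]; 17 cycles in total.
Σ(ℓ_i−1) = 341−17 = 324; sign = (−1)^324 = +1.
(208|341)_J = +1 (Zolotarev's lemma cross-check).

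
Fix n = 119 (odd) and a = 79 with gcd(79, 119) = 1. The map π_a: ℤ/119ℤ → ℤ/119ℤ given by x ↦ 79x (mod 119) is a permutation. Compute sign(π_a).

-1

Orbit of 72 under x↦79x: [72, 95, 8, 37, 67, 57, 100]… (length divides ord_119(79)).
The orbit structure of x ↦ 79x mod 119: 6 orbits of sizes [48, 48, 16, 3, 3, 1].
sign(π) = (−1)^{n − #cycles} = (−1)^{119−6} = (−1)^113 = -1.
Check: (79/119) = -1 by Zolotarev.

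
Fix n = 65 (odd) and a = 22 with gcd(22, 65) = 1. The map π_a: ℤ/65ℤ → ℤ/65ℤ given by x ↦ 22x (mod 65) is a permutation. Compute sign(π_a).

-1

Orbit of 53 under x↦22x: [53, 61, 42, 14, 48, 16, 27]… (length divides ord_65(22)).
Decompose π into cycles: lengths [12, 12, 12, 12, 4, 3, 3, 3, 3, 1] (10 cycles, including the fixed point 0).
With 10 cycles on 65 points, sign = (−1)^{65−10} = -1.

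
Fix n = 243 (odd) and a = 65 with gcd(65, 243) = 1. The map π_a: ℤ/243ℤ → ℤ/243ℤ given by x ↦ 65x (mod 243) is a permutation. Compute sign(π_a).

Trace 140: π^k(140) = [140, 109, 38, 40, 170, 115, 185] for k=0..6.
Cycle lengths of π_65 on ℤ/243ℤ: [162, 54, 18, 6, 2, 1]; 6 cycles in total.
With 6 cycles on 243 points, sign = (−1)^{243−6} = -1.
Check: (65/243) = -1 by Zolotarev.

-1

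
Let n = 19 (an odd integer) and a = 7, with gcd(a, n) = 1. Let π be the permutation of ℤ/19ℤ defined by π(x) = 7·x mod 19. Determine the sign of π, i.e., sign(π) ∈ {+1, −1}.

Start at x=1: 1 → 7 → 11 → 1 (one orbit).
π_7 has 7 disjoint cycles with lengths [3, 3, 3, 3, 3, 3, 1] on {0,…,18}.
n − c = 19 − 7 = 12; sign = (−1)^12 = +1.

+1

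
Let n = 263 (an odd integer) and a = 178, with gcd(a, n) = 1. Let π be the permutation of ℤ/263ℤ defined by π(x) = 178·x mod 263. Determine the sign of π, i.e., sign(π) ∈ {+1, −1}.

+1

Trace 156: π^k(156) = [156, 153, 145, 36, 96, 256, 69] for k=0..6.
The orbit structure of x ↦ 178x mod 263: 3 orbits of sizes [131, 131, 1].
263 − 3 = 260 transpositions; sign(π) = (−1)^260 = +1.
Check: (178/263) = +1 by Zolotarev.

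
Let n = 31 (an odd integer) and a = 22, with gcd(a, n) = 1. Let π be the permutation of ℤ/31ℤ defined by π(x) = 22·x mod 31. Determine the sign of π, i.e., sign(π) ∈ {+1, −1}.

-1

Trace 27: π^k(27) = [27, 5, 17, 2, 13, 7, 30] for k=0..6.
Cycle type of π: 30 + 1; total 2 cycles.
n − c = 31 − 2 = 29; sign = (−1)^29 = -1.
Via Zolotarev, sign(π_{22}) = (22|31) = -1.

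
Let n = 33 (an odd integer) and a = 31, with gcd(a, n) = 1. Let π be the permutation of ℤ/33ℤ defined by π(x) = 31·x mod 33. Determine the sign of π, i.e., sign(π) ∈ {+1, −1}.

+1

Orbit of 16 under x↦31x: [16, 1, 31, 4, 25]… (length divides ord_33(31)).
Cycle type of π: 5×6 + 1×3; total 9 cycles.
Σ(ℓ_i−1) = 33−9 = 24; sign = (−1)^24 = +1.
Via Zolotarev, sign(π_{31}) = (31|33) = +1.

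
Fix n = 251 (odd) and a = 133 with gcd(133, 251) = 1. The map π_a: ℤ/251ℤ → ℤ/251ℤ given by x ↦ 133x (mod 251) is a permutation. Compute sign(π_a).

Start at x=4: 4 → 30 → 225 → 56 → 169 → 138 → 31 → … (one orbit).
Decompose π into cycles: lengths [250, 1] (2 cycles, including the fixed point 0).
sign(π) = (−1)^{n − #cycles} = (−1)^{251−2} = (−1)^249 = -1.

-1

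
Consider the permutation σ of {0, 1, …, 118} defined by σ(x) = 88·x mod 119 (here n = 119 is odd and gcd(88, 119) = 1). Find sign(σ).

-1

Start at x=58: 58 → 106 → 46 → 2 → 57 → 18 → 37 → … (one orbit).
π_88 has 6 disjoint cycles with lengths [48, 48, 16, 3, 3, 1] on {0,…,118}.
Σ(ℓ_i−1) = 119−6 = 113; sign = (−1)^113 = -1.
Via Zolotarev, sign(π_{88}) = (88|119) = -1.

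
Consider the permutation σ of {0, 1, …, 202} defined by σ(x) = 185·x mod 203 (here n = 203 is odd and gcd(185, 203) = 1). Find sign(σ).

Trace 93: π^k(93) = [93, 153, 88, 40, 92, 171, 170] for k=0..6.
Decompose π into cycles: lengths [84, 84, 28, 6, 1] (5 cycles, including the fixed point 0).
5 cycles on 203: each ℓ→(−1)^(ℓ−1), product (−1)^198 = +1.
(185|203)_J = +1 (Zolotarev's lemma cross-check).

+1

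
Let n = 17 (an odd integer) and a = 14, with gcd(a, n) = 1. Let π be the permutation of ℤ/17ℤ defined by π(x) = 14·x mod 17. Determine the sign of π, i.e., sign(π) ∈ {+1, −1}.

-1

Start at x=16: 16 → 3 → 8 → 10 → 4 → 5 → 2 → … (one orbit).
The orbit structure of x ↦ 14x mod 17: 2 orbits of sizes [16, 1].
17 − 2 = 15 transpositions; sign(π) = (−1)^15 = -1.
Check: (14/17) = -1 by Zolotarev.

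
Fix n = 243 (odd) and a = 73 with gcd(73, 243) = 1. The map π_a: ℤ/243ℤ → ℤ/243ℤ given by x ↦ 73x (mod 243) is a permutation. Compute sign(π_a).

+1

Trace 100: π^k(100) = [100, 10, 1, 73, 226, 217, 46] for k=0..6.
Cycle lengths of π_73 on ℤ/243ℤ: [27, 27, 27, 27, 27, 27, 9, 9, 9, 9, 9, 9, 3, 3, 3, 3, 3, 3, 1, 1, 1, 1, 1, 1, 1, 1, 1]; 27 cycles in total.
n − c = 243 − 27 = 216; sign = (−1)^216 = +1.
Check: (73/243) = +1 by Zolotarev.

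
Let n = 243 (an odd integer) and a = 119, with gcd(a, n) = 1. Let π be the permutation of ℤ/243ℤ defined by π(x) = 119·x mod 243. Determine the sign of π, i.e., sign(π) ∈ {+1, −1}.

-1

Orbit of 176 under x↦119x: [176, 46, 128, 166, 71, 187, 140]… (length divides ord_243(119)).
The orbit structure of x ↦ 119x mod 243: 6 orbits of sizes [162, 54, 18, 6, 2, 1].
Σ(ℓ_i−1) = 243−6 = 237; sign = (−1)^237 = -1.
Via Zolotarev, sign(π_{119}) = (119|243) = -1.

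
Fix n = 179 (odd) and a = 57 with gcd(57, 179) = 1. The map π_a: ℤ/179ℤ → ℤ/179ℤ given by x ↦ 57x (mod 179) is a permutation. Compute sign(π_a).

Start at x=20: 20 → 66 → 3 → 171 → 81 → 142 → 39 → … (one orbit).
Cycle lengths of π_57 on ℤ/179ℤ: [89, 89, 1]; 3 cycles in total.
With 3 cycles on 179 points, sign = (−1)^{179−3} = +1.
Zolotarev: (57|179) = +1, matching the cycle-count sign.

+1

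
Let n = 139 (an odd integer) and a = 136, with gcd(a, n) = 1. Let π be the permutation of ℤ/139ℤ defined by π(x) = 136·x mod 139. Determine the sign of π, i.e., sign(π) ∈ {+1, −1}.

+1

Start at x=116: 116 → 69 → 71 → 65 → 83 → 29 → 52 → … (one orbit).
Cycle type of π: 69×2 + 1; total 3 cycles.
sign(π) = (−1)^{n − #cycles} = (−1)^{139−3} = (−1)^136 = +1.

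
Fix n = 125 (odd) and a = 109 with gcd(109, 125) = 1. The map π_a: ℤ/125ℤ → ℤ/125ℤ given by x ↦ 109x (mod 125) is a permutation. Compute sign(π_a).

+1

Trace 16: π^k(16) = [16, 119, 96, 89, 76, 34, 81] for k=0..6.
The orbit structure of x ↦ 109x mod 125: 7 orbits of sizes [50, 50, 10, 10, 2, 2, 1].
sign(π) = (−1)^{n − #cycles} = (−1)^{125−7} = (−1)^118 = +1.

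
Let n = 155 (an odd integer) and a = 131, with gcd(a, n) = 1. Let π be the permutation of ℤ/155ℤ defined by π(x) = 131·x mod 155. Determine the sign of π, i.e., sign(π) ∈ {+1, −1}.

Orbit of 1 under x↦131x: [1, 131, 111, 126, 76, 36, 66]… (length divides ord_155(131)).
Cycle type of π: 15×10 + 1×5; total 15 cycles.
15 cycles on 155: each ℓ→(−1)^(ℓ−1), product (−1)^140 = +1.

+1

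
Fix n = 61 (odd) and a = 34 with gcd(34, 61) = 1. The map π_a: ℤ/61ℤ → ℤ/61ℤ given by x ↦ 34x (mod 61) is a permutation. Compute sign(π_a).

Trace 58: π^k(58) = [58, 20, 9, 1, 34] for k=0..4.
13 cycles of lengths [5, 5, 5, 5, 5, 5, 5, 5, 5, 5, 5, 5, 1].
61 − 13 = 48 transpositions; sign(π) = (−1)^48 = +1.

+1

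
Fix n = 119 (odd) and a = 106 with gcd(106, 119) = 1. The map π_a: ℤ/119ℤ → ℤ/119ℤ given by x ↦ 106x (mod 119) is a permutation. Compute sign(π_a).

+1

Start at x=1: 1 → 106 → 50 → 64 → 1 (one orbit).
35 cycles of lengths [4, 4, 4, 4, 4, 4, 4, 4, 4, 4, 4, 4, 4, 4, 4, 4, 4, 4, 4, 4, 4, 4, 4, 4, 4, 4, 4, 4, 1, 1, 1, 1, 1, 1, 1].
35 cycles on 119: each ℓ→(−1)^(ℓ−1), product (−1)^84 = +1.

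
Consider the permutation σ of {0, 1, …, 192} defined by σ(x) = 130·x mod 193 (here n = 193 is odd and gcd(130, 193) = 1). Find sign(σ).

Orbit of 81 under x↦130x: [81, 108, 144, 192, 63, 84, 112]… (length divides ord_193(130)).
Cycle type of π: 12×16 + 1; total 17 cycles.
sign(π) = (−1)^{n − #cycles} = (−1)^{193−17} = (−1)^176 = +1.

+1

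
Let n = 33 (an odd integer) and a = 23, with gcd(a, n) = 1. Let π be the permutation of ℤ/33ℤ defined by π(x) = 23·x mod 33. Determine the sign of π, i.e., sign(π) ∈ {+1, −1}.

Trace 23: π^k(23) = [23, 1] for k=0..1.
The orbit structure of x ↦ 23x mod 33: 22 orbits of sizes [2, 2, 2, 2, 2, 2, 2, 2, 2, 2, 2, 1, 1, 1, 1, 1, 1, 1, 1, 1, 1, 1].
33 − 22 = 11 transpositions; sign(π) = (−1)^11 = -1.

-1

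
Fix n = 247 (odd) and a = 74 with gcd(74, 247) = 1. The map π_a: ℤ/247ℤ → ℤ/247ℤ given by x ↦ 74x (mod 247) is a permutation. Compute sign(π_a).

Orbit of 120 under x↦74x: [120, 235, 100, 237, 1, 74, 42]… (length divides ord_247(74)).
Cycle lengths of π_74 on ℤ/247ℤ: [9, 9, 9, 9, 9, 9, 9, 9, 9, 9, 9, 9, 9, 9, 9, 9, 9, 9, 9, 9, 9, 9, 9, 9, 9, 9, 3, 3, 3, 3, 1]; 31 cycles in total.
Σ(ℓ_i−1) = 247−31 = 216; sign = (−1)^216 = +1.
Check: (74/247) = +1 by Zolotarev.

+1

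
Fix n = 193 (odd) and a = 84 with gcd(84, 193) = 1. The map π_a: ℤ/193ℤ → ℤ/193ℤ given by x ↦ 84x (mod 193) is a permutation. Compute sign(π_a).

+1

Orbit of 108 under x↦84x: [108, 1, 84]… (length divides ord_193(84)).
π_84 has 65 disjoint cycles with lengths [3, 3, 3, 3, 3, 3, 3, 3, 3, 3, 3, 3, 3, 3, 3, 3, 3, 3, 3, 3, 3, 3, 3, 3, 3, 3, 3, 3, 3, 3, 3, 3, 3, 3, 3, 3, 3, 3, 3, 3, 3, 3, 3, 3, 3, 3, 3, 3, 3, 3, 3, 3, 3, 3, 3, 3, 3, 3, 3, 3, 3, 3, 3, 3, 1] on {0,…,192}.
65 cycles on 193: each ℓ→(−1)^(ℓ−1), product (−1)^128 = +1.
The Jacobi symbol (84|193) = +1 (Zolotarev) agrees.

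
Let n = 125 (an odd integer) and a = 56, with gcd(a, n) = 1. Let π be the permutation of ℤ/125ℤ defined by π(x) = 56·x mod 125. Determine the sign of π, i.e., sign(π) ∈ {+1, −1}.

+1

Trace 101: π^k(101) = [101, 31, 111, 91, 96, 1, 56] for k=0..6.
π_56 has 13 disjoint cycles with lengths [25, 25, 25, 25, 5, 5, 5, 5, 1, 1, 1, 1, 1] on {0,…,124}.
125 − 13 = 112 transpositions; sign(π) = (−1)^112 = +1.
The Jacobi symbol (56|125) = +1 (Zolotarev) agrees.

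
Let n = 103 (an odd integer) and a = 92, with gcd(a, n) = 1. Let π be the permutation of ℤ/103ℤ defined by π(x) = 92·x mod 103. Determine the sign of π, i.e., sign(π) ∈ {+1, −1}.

+1

Start at x=97: 97 → 66 → 98 → 55 → 13 → 63 → 28 → … (one orbit).
Cycle lengths of π_92 on ℤ/103ℤ: [51, 51, 1]; 3 cycles in total.
Σ(ℓ_i−1) = 103−3 = 100; sign = (−1)^100 = +1.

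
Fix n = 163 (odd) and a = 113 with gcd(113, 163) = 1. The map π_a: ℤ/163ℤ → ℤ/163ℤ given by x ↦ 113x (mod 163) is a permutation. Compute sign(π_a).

Trace 74: π^k(74) = [74, 49, 158, 87, 51, 58, 34] for k=0..6.
The orbit structure of x ↦ 113x mod 163: 3 orbits of sizes [81, 81, 1].
With 3 cycles on 163 points, sign = (−1)^{163−3} = +1.
Zolotarev: (113|163) = +1, matching the cycle-count sign.

+1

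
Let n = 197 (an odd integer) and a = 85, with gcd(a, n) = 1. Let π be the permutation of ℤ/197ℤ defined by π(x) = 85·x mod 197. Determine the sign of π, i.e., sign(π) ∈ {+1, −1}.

Trace 54: π^k(54) = [54, 59, 90, 164, 150, 142, 53] for k=0..6.
Cycle type of π: 49×4 + 1; total 5 cycles.
Σ(ℓ_i−1) = 197−5 = 192; sign = (−1)^192 = +1.
Check: (85/197) = +1 by Zolotarev.

+1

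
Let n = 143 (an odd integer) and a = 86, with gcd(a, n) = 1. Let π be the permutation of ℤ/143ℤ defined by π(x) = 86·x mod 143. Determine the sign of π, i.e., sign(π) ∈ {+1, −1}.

Orbit of 1 under x↦86x: [1, 86, 103, 135, 27, 34, 64]… (length divides ord_143(86)).
The orbit structure of x ↦ 86x mod 143: 12 orbits of sizes [20, 20, 20, 20, 20, 20, 5, 5, 4, 4, 4, 1].
n − c = 143 − 12 = 131; sign = (−1)^131 = -1.

-1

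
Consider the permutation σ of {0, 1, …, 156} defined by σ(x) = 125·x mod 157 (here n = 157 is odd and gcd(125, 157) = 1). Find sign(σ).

Start at x=41: 41 → 101 → 65 → 118 → 149 → 99 → 129 → … (one orbit).
Cycle lengths of π_125 on ℤ/157ℤ: [52, 52, 52, 1]; 4 cycles in total.
sign(π) = (−1)^{n − #cycles} = (−1)^{157−4} = (−1)^153 = -1.

-1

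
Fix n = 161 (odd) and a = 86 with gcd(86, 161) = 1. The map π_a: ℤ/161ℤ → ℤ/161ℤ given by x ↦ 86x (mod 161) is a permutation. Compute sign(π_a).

-1

Start at x=86: 86 → 151 → 106 → 100 → 67 → 127 → 135 → … (one orbit).
6 cycles of lengths [66, 66, 22, 3, 3, 1].
161 − 6 = 155 transpositions; sign(π) = (−1)^155 = -1.
Zolotarev: (86|161) = -1, matching the cycle-count sign.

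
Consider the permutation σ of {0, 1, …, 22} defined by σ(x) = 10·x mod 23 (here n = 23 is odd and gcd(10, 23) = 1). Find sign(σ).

-1

Start at x=12: 12 → 5 → 4 → 17 → 9 → 21 → 3 → … (one orbit).
2 cycles of lengths [22, 1].
n − c = 23 − 2 = 21; sign = (−1)^21 = -1.
The Jacobi symbol (10|23) = -1 (Zolotarev) agrees.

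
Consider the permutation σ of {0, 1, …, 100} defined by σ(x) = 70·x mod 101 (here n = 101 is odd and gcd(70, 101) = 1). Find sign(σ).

Orbit of 56 under x↦70x: [56, 82, 84, 22, 25, 33, 88]… (length divides ord_101(70)).
Cycle lengths of π_70 on ℤ/101ℤ: [50, 50, 1]; 3 cycles in total.
3 cycles on 101: each ℓ→(−1)^(ℓ−1), product (−1)^98 = +1.

+1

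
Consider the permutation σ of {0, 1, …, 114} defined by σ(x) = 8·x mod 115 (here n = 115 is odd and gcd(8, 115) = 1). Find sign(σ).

Orbit of 96 under x↦8x: [96, 78, 49, 47, 31, 18, 29]… (length divides ord_115(8)).
Cycle lengths of π_8 on ℤ/115ℤ: [44, 44, 11, 11, 4, 1]; 6 cycles in total.
115 − 6 = 109 transpositions; sign(π) = (−1)^109 = -1.
Check: (8/115) = -1 by Zolotarev.

-1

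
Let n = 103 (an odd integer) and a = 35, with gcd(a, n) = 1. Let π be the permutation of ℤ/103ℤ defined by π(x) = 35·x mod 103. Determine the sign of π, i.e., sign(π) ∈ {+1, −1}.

-1

Trace 85: π^k(85) = [85, 91, 95, 29, 88, 93, 62] for k=0..6.
Cycle lengths of π_35 on ℤ/103ℤ: [102, 1]; 2 cycles in total.
2 cycles on 103: each ℓ→(−1)^(ℓ−1), product (−1)^101 = -1.
(35|103)_J = -1 (Zolotarev's lemma cross-check).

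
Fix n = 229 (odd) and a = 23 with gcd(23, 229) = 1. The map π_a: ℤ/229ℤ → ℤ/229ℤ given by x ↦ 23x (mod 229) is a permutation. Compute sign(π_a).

-1

Orbit of 174 under x↦23x: [174, 109, 217, 182, 64, 98, 193]… (length divides ord_229(23)).
Cycle type of π: 228 + 1; total 2 cycles.
2 cycles on 229: each ℓ→(−1)^(ℓ−1), product (−1)^227 = -1.
The Jacobi symbol (23|229) = -1 (Zolotarev) agrees.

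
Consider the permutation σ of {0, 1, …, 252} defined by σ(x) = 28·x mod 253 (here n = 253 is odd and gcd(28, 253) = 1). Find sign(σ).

Orbit of 47 under x↦28x: [47, 51, 163, 10, 27, 250, 169]… (length divides ord_253(28)).
π_28 has 5 disjoint cycles with lengths [110, 110, 22, 10, 1] on {0,…,252}.
sign(π) = (−1)^{n − #cycles} = (−1)^{253−5} = (−1)^248 = +1.
Via Zolotarev, sign(π_{28}) = (28|253) = +1.

+1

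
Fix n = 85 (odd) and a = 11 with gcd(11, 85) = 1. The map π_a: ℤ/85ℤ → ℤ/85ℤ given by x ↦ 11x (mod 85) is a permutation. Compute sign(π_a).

Start at x=81: 81 → 41 → 26 → 31 → 1 → 11 → 36 → … (one orbit).
The orbit structure of x ↦ 11x mod 85: 10 orbits of sizes [16, 16, 16, 16, 16, 1, 1, 1, 1, 1].
Σ(ℓ_i−1) = 85−10 = 75; sign = (−1)^75 = -1.

-1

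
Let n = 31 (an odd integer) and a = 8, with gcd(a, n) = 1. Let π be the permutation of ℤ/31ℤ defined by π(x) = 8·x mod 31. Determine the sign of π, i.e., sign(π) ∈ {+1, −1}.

Trace 2: π^k(2) = [2, 16, 4, 1, 8] for k=0..4.
Decompose π into cycles: lengths [5, 5, 5, 5, 5, 5, 1] (7 cycles, including the fixed point 0).
n − c = 31 − 7 = 24; sign = (−1)^24 = +1.

+1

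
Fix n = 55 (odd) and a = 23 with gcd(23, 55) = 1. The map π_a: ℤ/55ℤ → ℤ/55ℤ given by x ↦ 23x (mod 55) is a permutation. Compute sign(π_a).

-1

Start at x=1: 1 → 23 → 34 → 12 → 1 (one orbit).
Cycle type of π: 4×11 + 1×11; total 22 cycles.
22 cycles on 55: each ℓ→(−1)^(ℓ−1), product (−1)^33 = -1.
Check: (23/55) = -1 by Zolotarev.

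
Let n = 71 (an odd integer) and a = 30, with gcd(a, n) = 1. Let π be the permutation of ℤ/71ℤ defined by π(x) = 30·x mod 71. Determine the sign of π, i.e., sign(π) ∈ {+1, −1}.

Trace 45: π^k(45) = [45, 1, 30, 48, 20, 32, 37] for k=0..6.
Cycle lengths of π_30 on ℤ/71ℤ: [7, 7, 7, 7, 7, 7, 7, 7, 7, 7, 1]; 11 cycles in total.
11 cycles on 71: each ℓ→(−1)^(ℓ−1), product (−1)^60 = +1.
Via Zolotarev, sign(π_{30}) = (30|71) = +1.

+1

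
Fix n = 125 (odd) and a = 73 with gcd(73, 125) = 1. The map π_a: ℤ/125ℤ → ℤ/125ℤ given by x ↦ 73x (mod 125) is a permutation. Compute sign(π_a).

-1

Trace 109: π^k(109) = [109, 82, 111, 103, 19, 12, 1] for k=0..6.
Cycle type of π: 100 + 20 + 4 + 1; total 4 cycles.
125 − 4 = 121 transpositions; sign(π) = (−1)^121 = -1.
Check: (73/125) = -1 by Zolotarev.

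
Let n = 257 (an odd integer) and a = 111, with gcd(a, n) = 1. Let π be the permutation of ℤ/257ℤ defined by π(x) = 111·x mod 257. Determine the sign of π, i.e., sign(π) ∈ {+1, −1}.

+1

Orbit of 137 under x↦111x: [137, 44, 1, 111, 242, 134, 225]… (length divides ord_257(111)).
The orbit structure of x ↦ 111x mod 257: 5 orbits of sizes [64, 64, 64, 64, 1].
n − c = 257 − 5 = 252; sign = (−1)^252 = +1.
(111|257)_J = +1 (Zolotarev's lemma cross-check).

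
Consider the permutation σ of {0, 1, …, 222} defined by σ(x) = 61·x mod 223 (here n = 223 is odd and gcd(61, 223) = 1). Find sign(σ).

-1

Orbit of 31 under x↦61x: [31, 107, 60, 92, 37, 27, 86]… (length divides ord_223(61)).
2 cycles of lengths [222, 1].
With 2 cycles on 223 points, sign = (−1)^{223−2} = -1.
Check: (61/223) = -1 by Zolotarev.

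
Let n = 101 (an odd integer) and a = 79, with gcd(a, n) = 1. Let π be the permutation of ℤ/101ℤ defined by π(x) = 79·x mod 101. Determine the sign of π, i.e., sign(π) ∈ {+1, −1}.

+1

Trace 71: π^k(71) = [71, 54, 24, 78, 1, 79, 80] for k=0..6.
Decompose π into cycles: lengths [25, 25, 25, 25, 1] (5 cycles, including the fixed point 0).
With 5 cycles on 101 points, sign = (−1)^{101−5} = +1.
Zolotarev: (79|101) = +1, matching the cycle-count sign.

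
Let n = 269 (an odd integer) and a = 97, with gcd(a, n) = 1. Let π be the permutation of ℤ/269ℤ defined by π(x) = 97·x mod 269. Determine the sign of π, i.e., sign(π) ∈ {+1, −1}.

Orbit of 58 under x↦97x: [58, 246, 190, 138, 205, 248, 115]… (length divides ord_269(97)).
Cycle lengths of π_97 on ℤ/269ℤ: [134, 134, 1]; 3 cycles in total.
With 3 cycles on 269 points, sign = (−1)^{269−3} = +1.

+1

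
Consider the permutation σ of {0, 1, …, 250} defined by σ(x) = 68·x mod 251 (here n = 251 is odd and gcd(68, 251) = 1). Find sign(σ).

+1

Trace 194: π^k(194) = [194, 140, 233, 31, 100, 23, 58] for k=0..6.
Cycle type of π: 125×2 + 1; total 3 cycles.
sign(π) = (−1)^{n − #cycles} = (−1)^{251−3} = (−1)^248 = +1.
Zolotarev: (68|251) = +1, matching the cycle-count sign.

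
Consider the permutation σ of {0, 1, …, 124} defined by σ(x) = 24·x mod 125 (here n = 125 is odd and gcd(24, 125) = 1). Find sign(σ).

Start at x=101: 101 → 49 → 51 → 99 → 1 → 24 → 76 → … (one orbit).
Decompose π into cycles: lengths [10, 10, 10, 10, 10, 10, 10, 10, 10, 10, 2, 2, 2, 2, 2, 2, 2, 2, 2, 2, 2, 2, 1] (23 cycles, including the fixed point 0).
23 cycles on 125: each ℓ→(−1)^(ℓ−1), product (−1)^102 = +1.
Check: (24/125) = +1 by Zolotarev.

+1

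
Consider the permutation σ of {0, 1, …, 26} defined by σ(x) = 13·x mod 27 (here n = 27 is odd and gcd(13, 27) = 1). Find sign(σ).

+1

Start at x=10: 10 → 22 → 16 → 19 → 4 → 25 → 1 → … (one orbit).
Decompose π into cycles: lengths [9, 9, 3, 3, 1, 1, 1] (7 cycles, including the fixed point 0).
sign(π) = (−1)^{n − #cycles} = (−1)^{27−7} = (−1)^20 = +1.
(13|27)_J = +1 (Zolotarev's lemma cross-check).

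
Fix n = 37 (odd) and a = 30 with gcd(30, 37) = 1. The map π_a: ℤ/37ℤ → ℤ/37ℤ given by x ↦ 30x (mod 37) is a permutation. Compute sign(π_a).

+1

Trace 27: π^k(27) = [27, 33, 28, 26, 3, 16, 36] for k=0..6.
Cycle lengths of π_30 on ℤ/37ℤ: [18, 18, 1]; 3 cycles in total.
37 − 3 = 34 transpositions; sign(π) = (−1)^34 = +1.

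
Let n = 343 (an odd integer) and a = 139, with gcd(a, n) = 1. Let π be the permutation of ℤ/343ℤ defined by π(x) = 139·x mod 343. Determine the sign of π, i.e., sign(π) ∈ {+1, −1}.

Start at x=22: 22 → 314 → 85 → 153 → 1 → 139 → 113 → … (one orbit).
π_139 has 10 disjoint cycles with lengths [98, 98, 98, 14, 14, 14, 2, 2, 2, 1] on {0,…,342}.
n − c = 343 − 10 = 333; sign = (−1)^333 = -1.
Via Zolotarev, sign(π_{139}) = (139|343) = -1.

-1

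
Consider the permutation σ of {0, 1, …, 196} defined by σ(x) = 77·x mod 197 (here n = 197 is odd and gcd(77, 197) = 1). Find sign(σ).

-1

Trace 68: π^k(68) = [68, 114, 110, 196, 120, 178, 113] for k=0..6.
π_77 has 8 disjoint cycles with lengths [28, 28, 28, 28, 28, 28, 28, 1] on {0,…,196}.
sign(π) = (−1)^{n − #cycles} = (−1)^{197−8} = (−1)^189 = -1.
(77|197)_J = -1 (Zolotarev's lemma cross-check).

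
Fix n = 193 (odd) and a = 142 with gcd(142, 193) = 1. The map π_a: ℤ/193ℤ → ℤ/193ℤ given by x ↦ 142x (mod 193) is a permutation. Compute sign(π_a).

-1

Start at x=6: 6 → 80 → 166 → 26 → 25 → 76 → 177 → … (one orbit).
Decompose π into cycles: lengths [192, 1] (2 cycles, including the fixed point 0).
193 − 2 = 191 transpositions; sign(π) = (−1)^191 = -1.
Check: (142/193) = -1 by Zolotarev.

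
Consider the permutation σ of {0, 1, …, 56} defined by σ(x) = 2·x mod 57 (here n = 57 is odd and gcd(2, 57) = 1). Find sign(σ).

+1

Trace 50: π^k(50) = [50, 43, 29, 1, 2, 4, 8] for k=0..6.
Cycle lengths of π_2 on ℤ/57ℤ: [18, 18, 18, 2, 1]; 5 cycles in total.
With 5 cycles on 57 points, sign = (−1)^{57−5} = +1.
Zolotarev: (2|57) = +1, matching the cycle-count sign.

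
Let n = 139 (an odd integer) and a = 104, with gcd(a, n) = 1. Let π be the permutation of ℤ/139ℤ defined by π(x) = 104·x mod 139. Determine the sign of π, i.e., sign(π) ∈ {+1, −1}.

Trace 82: π^k(82) = [82, 49, 92, 116, 110, 42, 59] for k=0..6.
Decompose π into cycles: lengths [138, 1] (2 cycles, including the fixed point 0).
2 cycles on 139: each ℓ→(−1)^(ℓ−1), product (−1)^137 = -1.

-1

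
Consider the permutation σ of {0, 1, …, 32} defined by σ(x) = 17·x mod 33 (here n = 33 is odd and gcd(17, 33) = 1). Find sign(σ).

Orbit of 1 under x↦17x: [1, 17, 25, 29, 31, 32, 16]… (length divides ord_33(17)).
Decompose π into cycles: lengths [10, 10, 10, 2, 1] (5 cycles, including the fixed point 0).
n − c = 33 − 5 = 28; sign = (−1)^28 = +1.

+1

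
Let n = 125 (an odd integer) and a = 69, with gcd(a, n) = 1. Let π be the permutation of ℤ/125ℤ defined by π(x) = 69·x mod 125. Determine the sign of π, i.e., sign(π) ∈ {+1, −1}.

Start at x=16: 16 → 104 → 51 → 19 → 61 → 84 → 46 → … (one orbit).
Cycle type of π: 50×2 + 10×2 + 2×2 + 1; total 7 cycles.
7 cycles on 125: each ℓ→(−1)^(ℓ−1), product (−1)^118 = +1.
Check: (69/125) = +1 by Zolotarev.

+1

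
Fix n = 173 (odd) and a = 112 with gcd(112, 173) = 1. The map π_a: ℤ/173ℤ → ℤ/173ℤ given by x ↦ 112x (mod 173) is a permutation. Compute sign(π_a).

-1

Start at x=141: 141 → 49 → 125 → 160 → 101 → 67 → 65 → … (one orbit).
Decompose π into cycles: lengths [172, 1] (2 cycles, including the fixed point 0).
2 cycles on 173: each ℓ→(−1)^(ℓ−1), product (−1)^171 = -1.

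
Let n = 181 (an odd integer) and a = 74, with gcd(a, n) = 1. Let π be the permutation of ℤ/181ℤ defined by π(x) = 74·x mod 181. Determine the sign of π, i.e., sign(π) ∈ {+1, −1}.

-1

Trace 135: π^k(135) = [135, 35, 56, 162, 42, 31, 122] for k=0..6.
Decompose π into cycles: lengths [20, 20, 20, 20, 20, 20, 20, 20, 20, 1] (10 cycles, including the fixed point 0).
10 cycles on 181: each ℓ→(−1)^(ℓ−1), product (−1)^171 = -1.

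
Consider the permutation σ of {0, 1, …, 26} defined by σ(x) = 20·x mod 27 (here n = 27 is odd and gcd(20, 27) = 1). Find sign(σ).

Start at x=11: 11 → 4 → 26 → 7 → 5 → 19 → 2 → … (one orbit).
Cycle lengths of π_20 on ℤ/27ℤ: [18, 6, 2, 1]; 4 cycles in total.
Σ(ℓ_i−1) = 27−4 = 23; sign = (−1)^23 = -1.

-1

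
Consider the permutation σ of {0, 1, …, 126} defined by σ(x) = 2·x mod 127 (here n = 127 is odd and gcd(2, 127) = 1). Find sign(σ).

+1

Start at x=32: 32 → 64 → 1 → 2 → 4 → 8 → 16 → 32 (one orbit).
Cycle lengths of π_2 on ℤ/127ℤ: [7, 7, 7, 7, 7, 7, 7, 7, 7, 7, 7, 7, 7, 7, 7, 7, 7, 7, 1]; 19 cycles in total.
With 19 cycles on 127 points, sign = (−1)^{127−19} = +1.
Via Zolotarev, sign(π_{2}) = (2|127) = +1.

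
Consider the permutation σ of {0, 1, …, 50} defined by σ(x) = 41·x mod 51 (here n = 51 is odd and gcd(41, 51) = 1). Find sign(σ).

Trace 44: π^k(44) = [44, 19, 14, 13, 23, 25, 5] for k=0..6.
π_41 has 5 disjoint cycles with lengths [16, 16, 16, 2, 1] on {0,…,50}.
With 5 cycles on 51 points, sign = (−1)^{51−5} = +1.

+1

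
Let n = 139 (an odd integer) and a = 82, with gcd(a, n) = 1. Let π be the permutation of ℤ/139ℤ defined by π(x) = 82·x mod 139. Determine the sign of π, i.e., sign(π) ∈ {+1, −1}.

-1

Start at x=77: 77 → 59 → 112 → 10 → 125 → 103 → 106 → … (one orbit).
Cycle lengths of π_82 on ℤ/139ℤ: [46, 46, 46, 1]; 4 cycles in total.
sign(π) = (−1)^{n − #cycles} = (−1)^{139−4} = (−1)^135 = -1.
Zolotarev: (82|139) = -1, matching the cycle-count sign.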